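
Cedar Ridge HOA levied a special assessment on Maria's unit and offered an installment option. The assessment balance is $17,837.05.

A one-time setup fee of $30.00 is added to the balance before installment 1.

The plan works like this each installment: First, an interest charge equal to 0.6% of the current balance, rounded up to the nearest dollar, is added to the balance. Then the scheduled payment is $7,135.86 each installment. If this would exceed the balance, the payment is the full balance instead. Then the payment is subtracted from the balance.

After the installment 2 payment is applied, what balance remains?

# | Opening | Interest | Payment | End bal
1 | $17,867.05 | $108.00 | $7,135.86 | $10,839.19
2 | $10,839.19 | $66.00 | $7,135.86 | $3,769.33

$3,769.33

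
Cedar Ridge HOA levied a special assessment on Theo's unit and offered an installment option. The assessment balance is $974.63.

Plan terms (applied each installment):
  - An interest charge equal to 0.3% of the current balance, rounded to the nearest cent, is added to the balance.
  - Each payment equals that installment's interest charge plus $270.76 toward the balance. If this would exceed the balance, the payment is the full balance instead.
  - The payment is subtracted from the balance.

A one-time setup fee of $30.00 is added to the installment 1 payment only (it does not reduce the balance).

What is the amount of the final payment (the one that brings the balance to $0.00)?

$162.84

Installment 1: opening $974.63; interest $2.92 → $977.55; payment $273.68 (+ $30.00 fee); balance $703.87
Installment 2: opening $703.87; interest $2.11 → $705.98; payment $272.87; balance $433.11
Installment 3: opening $433.11; interest $1.30 → $434.41; payment $272.06; balance $162.35
Installment 4: opening $162.35; interest $0.49 → $162.84; payment $162.84; balance $0.00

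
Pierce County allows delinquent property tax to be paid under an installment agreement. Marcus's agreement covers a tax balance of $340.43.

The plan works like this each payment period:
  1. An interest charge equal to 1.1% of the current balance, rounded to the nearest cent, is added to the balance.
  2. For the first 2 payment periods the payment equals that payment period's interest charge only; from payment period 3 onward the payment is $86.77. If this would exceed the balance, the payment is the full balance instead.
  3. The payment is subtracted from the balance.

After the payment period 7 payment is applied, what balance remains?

$0.00

# | Opening | Interest | Payment | End bal
1 | $340.43 | $3.74 | $3.74 | $340.43
2 | $340.43 | $3.74 | $3.74 | $340.43
3 | $340.43 | $3.74 | $86.77 | $257.40
4 | $257.40 | $2.83 | $86.77 | $173.46
5 | $173.46 | $1.91 | $86.77 | $88.60
6 | $88.60 | $0.97 | $86.77 | $2.80
7 | $2.80 | $0.03 | $2.83 | $0.00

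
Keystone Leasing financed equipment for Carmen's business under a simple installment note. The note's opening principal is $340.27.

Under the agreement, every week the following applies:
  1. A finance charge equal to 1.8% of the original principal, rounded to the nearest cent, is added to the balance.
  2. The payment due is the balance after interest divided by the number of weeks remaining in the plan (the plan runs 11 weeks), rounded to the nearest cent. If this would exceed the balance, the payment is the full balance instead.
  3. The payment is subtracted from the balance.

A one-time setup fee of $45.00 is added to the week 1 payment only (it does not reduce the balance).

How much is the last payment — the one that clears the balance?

Week 1: opening $340.27; interest $6.12 → $346.39; payment $31.49 (+ $45.00 fee); balance $314.90
Week 2: opening $314.90; interest $6.12 → $321.02; payment $32.10; balance $288.92
Week 3: opening $288.92; interest $6.12 → $295.04; payment $32.78; balance $262.26
Week 4: opening $262.26; interest $6.12 → $268.38; payment $33.55; balance $234.83
Week 5: opening $234.83; interest $6.12 → $240.95; payment $34.42; balance $206.53
Week 6: opening $206.53; interest $6.12 → $212.65; payment $35.44; balance $177.21
Week 7: opening $177.21; interest $6.12 → $183.33; payment $36.67; balance $146.66
Week 8: opening $146.66; interest $6.12 → $152.78; payment $38.20; balance $114.58
Week 9: opening $114.58; interest $6.12 → $120.70; payment $40.23; balance $80.47
Week 10: opening $80.47; interest $6.12 → $86.59; payment $43.30; balance $43.29
Week 11: opening $43.29; interest $6.12 → $49.41; payment $49.41; balance $0.00

$49.41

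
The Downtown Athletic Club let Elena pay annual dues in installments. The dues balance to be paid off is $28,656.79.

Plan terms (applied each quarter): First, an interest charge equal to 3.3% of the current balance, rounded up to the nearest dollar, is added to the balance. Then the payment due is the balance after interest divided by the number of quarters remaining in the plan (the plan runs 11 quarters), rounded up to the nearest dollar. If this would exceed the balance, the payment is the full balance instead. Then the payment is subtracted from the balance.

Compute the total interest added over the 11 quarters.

$6,353.00

# | Opening | Interest | Payment | End bal
1 | $28,656.79 | $946.00 | $2,692.00 | $26,910.79
2 | $26,910.79 | $889.00 | $2,780.00 | $25,019.79
3 | $25,019.79 | $826.00 | $2,872.00 | $22,973.79
4 | $22,973.79 | $759.00 | $2,967.00 | $20,765.79
5 | $20,765.79 | $686.00 | $3,065.00 | $18,386.79
6 | $18,386.79 | $607.00 | $3,166.00 | $15,827.79
7 | $15,827.79 | $523.00 | $3,271.00 | $13,079.79
8 | $13,079.79 | $432.00 | $3,378.00 | $10,133.79
9 | $10,133.79 | $335.00 | $3,490.00 | $6,978.79
10 | $6,978.79 | $231.00 | $3,605.00 | $3,604.79
11 | $3,604.79 | $119.00 | $3,723.79 | $0.00
Total interest: $946.00 + $889.00 + $826.00 + $759.00 + $686.00 + $607.00 + $523.00 + $432.00 + $335.00 + $231.00 + $119.00 = $6,353.00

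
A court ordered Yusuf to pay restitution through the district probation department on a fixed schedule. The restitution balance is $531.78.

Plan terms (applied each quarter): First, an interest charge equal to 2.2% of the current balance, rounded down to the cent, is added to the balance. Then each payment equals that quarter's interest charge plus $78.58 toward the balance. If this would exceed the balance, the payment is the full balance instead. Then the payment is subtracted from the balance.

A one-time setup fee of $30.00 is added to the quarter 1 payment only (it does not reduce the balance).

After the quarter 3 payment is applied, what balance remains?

Quarter 1: $531.78 +$11.69 interest = $543.47; pay $90.27 (+ $30.00 fee) → $453.20
Quarter 2: $453.20 +$9.97 interest = $463.17; pay $88.55 → $374.62
Quarter 3: $374.62 +$8.24 interest = $382.86; pay $86.82 → $296.04

$296.04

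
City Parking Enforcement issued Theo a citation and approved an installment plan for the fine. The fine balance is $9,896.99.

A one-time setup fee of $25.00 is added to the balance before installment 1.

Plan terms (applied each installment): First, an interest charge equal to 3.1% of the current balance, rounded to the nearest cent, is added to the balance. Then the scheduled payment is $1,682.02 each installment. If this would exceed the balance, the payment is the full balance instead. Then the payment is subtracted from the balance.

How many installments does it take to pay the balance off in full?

Installment 1: opening $9,921.99; interest $307.58 → $10,229.57; payment $1,682.02; balance $8,547.55
Installment 2: opening $8,547.55; interest $264.97 → $8,812.52; payment $1,682.02; balance $7,130.50
Installment 3: opening $7,130.50; interest $221.05 → $7,351.55; payment $1,682.02; balance $5,669.53
Installment 4: opening $5,669.53; interest $175.76 → $5,845.29; payment $1,682.02; balance $4,163.27
Installment 5: opening $4,163.27; interest $129.06 → $4,292.33; payment $1,682.02; balance $2,610.31
Installment 6: opening $2,610.31; interest $80.92 → $2,691.23; payment $1,682.02; balance $1,009.21
Installment 7: opening $1,009.21; interest $31.29 → $1,040.50; payment $1,040.50; balance $0.00
Balance reaches $0.00 in installment 7.

7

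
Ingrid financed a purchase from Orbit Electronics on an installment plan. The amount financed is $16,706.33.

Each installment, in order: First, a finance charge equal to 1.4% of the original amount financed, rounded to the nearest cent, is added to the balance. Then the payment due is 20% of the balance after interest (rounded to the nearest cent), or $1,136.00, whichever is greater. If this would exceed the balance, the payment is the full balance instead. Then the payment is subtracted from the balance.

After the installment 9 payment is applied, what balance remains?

Installment 1: opening $16,706.33; interest $233.89 → $16,940.22; payment $3,388.04; balance $13,552.18
Installment 2: opening $13,552.18; interest $233.89 → $13,786.07; payment $2,757.21; balance $11,028.86
Installment 3: opening $11,028.86; interest $233.89 → $11,262.75; payment $2,252.55; balance $9,010.20
Installment 4: opening $9,010.20; interest $233.89 → $9,244.09; payment $1,848.82; balance $7,395.27
Installment 5: opening $7,395.27; interest $233.89 → $7,629.16; payment $1,525.83; balance $6,103.33
Installment 6: opening $6,103.33; interest $233.89 → $6,337.22; payment $1,267.44; balance $5,069.78
Installment 7: opening $5,069.78; interest $233.89 → $5,303.67; payment $1,136.00; balance $4,167.67
Installment 8: opening $4,167.67; interest $233.89 → $4,401.56; payment $1,136.00; balance $3,265.56
Installment 9: opening $3,265.56; interest $233.89 → $3,499.45; payment $1,136.00; balance $2,363.45

$2,363.45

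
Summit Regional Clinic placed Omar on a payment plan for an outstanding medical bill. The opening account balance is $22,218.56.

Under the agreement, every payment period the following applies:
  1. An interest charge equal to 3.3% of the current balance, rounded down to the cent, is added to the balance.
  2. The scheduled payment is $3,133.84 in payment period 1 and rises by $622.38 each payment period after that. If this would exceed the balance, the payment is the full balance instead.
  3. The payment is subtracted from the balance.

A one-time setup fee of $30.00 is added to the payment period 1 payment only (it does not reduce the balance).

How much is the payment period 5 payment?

Payment period 1: $22,218.56 +$733.21 interest = $22,951.77; pay $3,133.84 (+ $30.00 fee) → $19,817.93
Payment period 2: $19,817.93 +$653.99 interest = $20,471.92; pay $3,756.22 → $16,715.70
Payment period 3: $16,715.70 +$551.61 interest = $17,267.31; pay $4,378.60 → $12,888.71
Payment period 4: $12,888.71 +$425.32 interest = $13,314.03; pay $5,000.98 → $8,313.05
Payment period 5: $8,313.05 +$274.33 interest = $8,587.38; pay $5,623.36 → $2,964.02

$5,623.36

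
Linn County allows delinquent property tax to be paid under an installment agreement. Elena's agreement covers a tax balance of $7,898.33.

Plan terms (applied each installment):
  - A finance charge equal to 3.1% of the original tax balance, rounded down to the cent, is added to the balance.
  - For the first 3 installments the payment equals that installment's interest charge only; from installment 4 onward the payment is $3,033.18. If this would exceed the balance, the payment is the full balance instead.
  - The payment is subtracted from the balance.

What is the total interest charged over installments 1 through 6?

Installment 1: $7,898.33 +$244.84 interest = $8,143.17; pay $244.84 → $7,898.33
Installment 2: $7,898.33 +$244.84 interest = $8,143.17; pay $244.84 → $7,898.33
Installment 3: $7,898.33 +$244.84 interest = $8,143.17; pay $244.84 → $7,898.33
Installment 4: $7,898.33 +$244.84 interest = $8,143.17; pay $3,033.18 → $5,109.99
Installment 5: $5,109.99 +$244.84 interest = $5,354.83; pay $3,033.18 → $2,321.65
Installment 6: $2,321.65 +$244.84 interest = $2,566.49; pay $2,566.49 → $0.00
Total interest: $244.84 + $244.84 + $244.84 + $244.84 + $244.84 + $244.84 = $1,469.04

$1,469.04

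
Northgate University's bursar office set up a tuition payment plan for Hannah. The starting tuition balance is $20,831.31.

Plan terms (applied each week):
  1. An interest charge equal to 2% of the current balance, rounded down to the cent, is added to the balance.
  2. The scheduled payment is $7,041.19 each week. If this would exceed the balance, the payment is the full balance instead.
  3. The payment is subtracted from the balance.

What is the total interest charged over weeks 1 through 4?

Week 1: $20,831.31 +$416.62 interest = $21,247.93; pay $7,041.19 → $14,206.74
Week 2: $14,206.74 +$284.13 interest = $14,490.87; pay $7,041.19 → $7,449.68
Week 3: $7,449.68 +$148.99 interest = $7,598.67; pay $7,041.19 → $557.48
Week 4: $557.48 +$11.14 interest = $568.62; pay $568.62 → $0.00
Total interest: $416.62 + $284.13 + $148.99 + $11.14 = $860.88

$860.88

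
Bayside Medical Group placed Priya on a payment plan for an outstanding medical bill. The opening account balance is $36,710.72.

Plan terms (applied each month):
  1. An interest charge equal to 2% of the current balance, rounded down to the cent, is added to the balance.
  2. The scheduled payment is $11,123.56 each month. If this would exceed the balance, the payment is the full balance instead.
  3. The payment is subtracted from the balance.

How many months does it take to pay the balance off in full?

4

Month 1: $36,710.72 +$734.21 interest = $37,444.93; pay $11,123.56 → $26,321.37
Month 2: $26,321.37 +$526.42 interest = $26,847.79; pay $11,123.56 → $15,724.23
Month 3: $15,724.23 +$314.48 interest = $16,038.71; pay $11,123.56 → $4,915.15
Month 4: $4,915.15 +$98.30 interest = $5,013.45; pay $5,013.45 → $0.00
Balance reaches $0.00 in month 4.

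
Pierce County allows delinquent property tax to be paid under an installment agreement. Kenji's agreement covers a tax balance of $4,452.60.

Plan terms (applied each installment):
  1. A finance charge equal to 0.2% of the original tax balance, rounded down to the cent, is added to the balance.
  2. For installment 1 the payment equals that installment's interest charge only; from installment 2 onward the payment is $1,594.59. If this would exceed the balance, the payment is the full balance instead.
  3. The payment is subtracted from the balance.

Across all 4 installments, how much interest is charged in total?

$35.60

# | Opening | Interest | Payment | End bal
1 | $4,452.60 | $8.90 | $8.90 | $4,452.60
2 | $4,452.60 | $8.90 | $1,594.59 | $2,866.91
3 | $2,866.91 | $8.90 | $1,594.59 | $1,281.22
4 | $1,281.22 | $8.90 | $1,290.12 | $0.00
Total interest: $8.90 + $8.90 + $8.90 + $8.90 = $35.60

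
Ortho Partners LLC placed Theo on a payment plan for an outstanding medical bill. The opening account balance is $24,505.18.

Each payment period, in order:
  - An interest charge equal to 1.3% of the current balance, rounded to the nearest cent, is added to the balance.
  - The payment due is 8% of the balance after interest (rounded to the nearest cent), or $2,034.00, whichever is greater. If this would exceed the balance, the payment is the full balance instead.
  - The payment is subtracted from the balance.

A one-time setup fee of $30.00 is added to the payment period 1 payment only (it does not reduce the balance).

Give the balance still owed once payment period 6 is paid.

Payment period 1: $24,505.18 +$318.57 interest = $24,823.75; pay $2,034.00 (+ $30.00 fee) → $22,789.75
Payment period 2: $22,789.75 +$296.27 interest = $23,086.02; pay $2,034.00 → $21,052.02
Payment period 3: $21,052.02 +$273.68 interest = $21,325.70; pay $2,034.00 → $19,291.70
Payment period 4: $19,291.70 +$250.79 interest = $19,542.49; pay $2,034.00 → $17,508.49
Payment period 5: $17,508.49 +$227.61 interest = $17,736.10; pay $2,034.00 → $15,702.10
Payment period 6: $15,702.10 +$204.13 interest = $15,906.23; pay $2,034.00 → $13,872.23

$13,872.23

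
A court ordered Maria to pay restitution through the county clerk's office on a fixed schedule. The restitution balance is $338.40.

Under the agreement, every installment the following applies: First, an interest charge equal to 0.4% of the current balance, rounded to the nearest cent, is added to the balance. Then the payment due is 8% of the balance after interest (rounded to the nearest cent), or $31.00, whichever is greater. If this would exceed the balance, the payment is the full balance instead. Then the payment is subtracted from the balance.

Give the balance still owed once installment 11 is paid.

Installment 1: opening $338.40; interest $1.35 → $339.75; payment $31.00; balance $308.75
Installment 2: opening $308.75; interest $1.24 → $309.99; payment $31.00; balance $278.99
Installment 3: opening $278.99; interest $1.12 → $280.11; payment $31.00; balance $249.11
Installment 4: opening $249.11; interest $1.00 → $250.11; payment $31.00; balance $219.11
Installment 5: opening $219.11; interest $0.88 → $219.99; payment $31.00; balance $188.99
Installment 6: opening $188.99; interest $0.76 → $189.75; payment $31.00; balance $158.75
Installment 7: opening $158.75; interest $0.64 → $159.39; payment $31.00; balance $128.39
Installment 8: opening $128.39; interest $0.51 → $128.90; payment $31.00; balance $97.90
Installment 9: opening $97.90; interest $0.39 → $98.29; payment $31.00; balance $67.29
Installment 10: opening $67.29; interest $0.27 → $67.56; payment $31.00; balance $36.56
Installment 11: opening $36.56; interest $0.15 → $36.71; payment $31.00; balance $5.71

$5.71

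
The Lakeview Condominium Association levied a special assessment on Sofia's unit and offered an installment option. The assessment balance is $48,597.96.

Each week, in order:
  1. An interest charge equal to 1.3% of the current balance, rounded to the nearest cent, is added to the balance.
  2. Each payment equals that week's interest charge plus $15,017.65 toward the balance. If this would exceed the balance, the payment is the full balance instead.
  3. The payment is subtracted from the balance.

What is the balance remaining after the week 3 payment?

$3,545.01

Week 1: $48,597.96 +$631.77 interest = $49,229.73; pay $15,649.42 → $33,580.31
Week 2: $33,580.31 +$436.54 interest = $34,016.85; pay $15,454.19 → $18,562.66
Week 3: $18,562.66 +$241.31 interest = $18,803.97; pay $15,258.96 → $3,545.01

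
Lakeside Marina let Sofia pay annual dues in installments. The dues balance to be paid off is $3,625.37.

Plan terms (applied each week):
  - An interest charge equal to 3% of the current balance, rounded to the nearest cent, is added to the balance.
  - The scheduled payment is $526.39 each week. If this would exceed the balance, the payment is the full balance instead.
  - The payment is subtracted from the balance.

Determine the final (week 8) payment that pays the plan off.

Week 1: opening $3,625.37; interest $108.76 → $3,734.13; payment $526.39; balance $3,207.74
Week 2: opening $3,207.74; interest $96.23 → $3,303.97; payment $526.39; balance $2,777.58
Week 3: opening $2,777.58; interest $83.33 → $2,860.91; payment $526.39; balance $2,334.52
Week 4: opening $2,334.52; interest $70.04 → $2,404.56; payment $526.39; balance $1,878.17
Week 5: opening $1,878.17; interest $56.35 → $1,934.52; payment $526.39; balance $1,408.13
Week 6: opening $1,408.13; interest $42.24 → $1,450.37; payment $526.39; balance $923.98
Week 7: opening $923.98; interest $27.72 → $951.70; payment $526.39; balance $425.31
Week 8: opening $425.31; interest $12.76 → $438.07; payment $438.07; balance $0.00

$438.07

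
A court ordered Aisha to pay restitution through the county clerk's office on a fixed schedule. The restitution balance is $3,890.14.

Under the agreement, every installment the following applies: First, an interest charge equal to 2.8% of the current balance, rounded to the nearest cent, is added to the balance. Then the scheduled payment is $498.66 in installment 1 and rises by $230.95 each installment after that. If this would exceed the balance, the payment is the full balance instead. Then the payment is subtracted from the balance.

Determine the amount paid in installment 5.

$876.62

Installment 1: opening $3,890.14; interest $108.92 → $3,999.06; payment $498.66; balance $3,500.40
Installment 2: opening $3,500.40; interest $98.01 → $3,598.41; payment $729.61; balance $2,868.80
Installment 3: opening $2,868.80; interest $80.33 → $2,949.13; payment $960.56; balance $1,988.57
Installment 4: opening $1,988.57; interest $55.68 → $2,044.25; payment $1,191.51; balance $852.74
Installment 5: opening $852.74; interest $23.88 → $876.62; payment $876.62; balance $0.00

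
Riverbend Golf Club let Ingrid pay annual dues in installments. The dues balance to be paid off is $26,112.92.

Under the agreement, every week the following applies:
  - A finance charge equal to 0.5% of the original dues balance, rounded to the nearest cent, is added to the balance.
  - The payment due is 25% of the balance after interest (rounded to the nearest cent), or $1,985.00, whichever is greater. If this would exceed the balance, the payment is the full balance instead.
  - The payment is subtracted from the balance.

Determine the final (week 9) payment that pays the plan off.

# | Opening | Interest | Payment | End bal
1 | $26,112.92 | $130.56 | $6,560.87 | $19,682.61
2 | $19,682.61 | $130.56 | $4,953.29 | $14,859.88
3 | $14,859.88 | $130.56 | $3,747.61 | $11,242.83
4 | $11,242.83 | $130.56 | $2,843.35 | $8,530.04
5 | $8,530.04 | $130.56 | $2,165.15 | $6,495.45
6 | $6,495.45 | $130.56 | $1,985.00 | $4,641.01
7 | $4,641.01 | $130.56 | $1,985.00 | $2,786.57
8 | $2,786.57 | $130.56 | $1,985.00 | $932.13
9 | $932.13 | $130.56 | $1,062.69 | $0.00

$1,062.69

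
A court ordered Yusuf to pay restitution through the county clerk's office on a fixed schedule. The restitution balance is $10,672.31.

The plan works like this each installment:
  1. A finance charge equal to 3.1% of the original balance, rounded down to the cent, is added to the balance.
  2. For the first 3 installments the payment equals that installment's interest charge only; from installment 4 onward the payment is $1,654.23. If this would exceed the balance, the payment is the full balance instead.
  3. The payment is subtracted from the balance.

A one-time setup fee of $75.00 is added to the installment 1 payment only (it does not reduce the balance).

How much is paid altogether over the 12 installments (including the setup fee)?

$14,717.39

Installment 1: opening $10,672.31; interest $330.84 → $11,003.15; payment $330.84 (+ $75.00 fee); balance $10,672.31
Installment 2: opening $10,672.31; interest $330.84 → $11,003.15; payment $330.84; balance $10,672.31
Installment 3: opening $10,672.31; interest $330.84 → $11,003.15; payment $330.84; balance $10,672.31
Installment 4: opening $10,672.31; interest $330.84 → $11,003.15; payment $1,654.23; balance $9,348.92
Installment 5: opening $9,348.92; interest $330.84 → $9,679.76; payment $1,654.23; balance $8,025.53
Installment 6: opening $8,025.53; interest $330.84 → $8,356.37; payment $1,654.23; balance $6,702.14
Installment 7: opening $6,702.14; interest $330.84 → $7,032.98; payment $1,654.23; balance $5,378.75
Installment 8: opening $5,378.75; interest $330.84 → $5,709.59; payment $1,654.23; balance $4,055.36
Installment 9: opening $4,055.36; interest $330.84 → $4,386.20; payment $1,654.23; balance $2,731.97
Installment 10: opening $2,731.97; interest $330.84 → $3,062.81; payment $1,654.23; balance $1,408.58
Installment 11: opening $1,408.58; interest $330.84 → $1,739.42; payment $1,654.23; balance $85.19
Installment 12: opening $85.19; interest $330.84 → $416.03; payment $416.03; balance $0.00
Total paid: $14,717.39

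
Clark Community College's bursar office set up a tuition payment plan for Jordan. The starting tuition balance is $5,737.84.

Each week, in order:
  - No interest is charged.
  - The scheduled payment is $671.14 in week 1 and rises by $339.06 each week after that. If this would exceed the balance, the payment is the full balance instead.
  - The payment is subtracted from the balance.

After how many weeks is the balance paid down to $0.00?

5

# | Opening | Payment | End bal
1 | $5,737.84 | $671.14 | $5,066.70
2 | $5,066.70 | $1,010.20 | $4,056.50
3 | $4,056.50 | $1,349.26 | $2,707.24
4 | $2,707.24 | $1,688.32 | $1,018.92
5 | $1,018.92 | $1,018.92 | $0.00
Balance reaches $0.00 in week 5.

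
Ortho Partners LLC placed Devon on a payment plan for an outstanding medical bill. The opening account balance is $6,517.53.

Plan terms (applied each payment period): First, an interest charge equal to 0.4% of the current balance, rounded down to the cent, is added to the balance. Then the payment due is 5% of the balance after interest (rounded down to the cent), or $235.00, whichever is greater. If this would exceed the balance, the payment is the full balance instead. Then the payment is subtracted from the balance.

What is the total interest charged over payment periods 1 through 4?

Payment period 1: opening $6,517.53; interest $26.07 → $6,543.60; payment $327.18; balance $6,216.42
Payment period 2: opening $6,216.42; interest $24.86 → $6,241.28; payment $312.06; balance $5,929.22
Payment period 3: opening $5,929.22; interest $23.71 → $5,952.93; payment $297.64; balance $5,655.29
Payment period 4: opening $5,655.29; interest $22.62 → $5,677.91; payment $283.89; balance $5,394.02
Total interest: $26.07 + $24.86 + $23.71 + $22.62 = $97.26

$97.26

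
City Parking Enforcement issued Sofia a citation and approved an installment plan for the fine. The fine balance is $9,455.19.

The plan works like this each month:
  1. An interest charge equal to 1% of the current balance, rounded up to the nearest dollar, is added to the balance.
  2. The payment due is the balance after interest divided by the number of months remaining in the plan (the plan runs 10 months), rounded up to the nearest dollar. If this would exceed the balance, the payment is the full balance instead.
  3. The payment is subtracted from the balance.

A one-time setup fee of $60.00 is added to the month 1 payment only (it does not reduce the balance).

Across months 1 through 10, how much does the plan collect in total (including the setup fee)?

Month 1: opening $9,455.19; interest $95.00 → $9,550.19; payment $956.00 (+ $60.00 fee); balance $8,594.19
Month 2: opening $8,594.19; interest $86.00 → $8,680.19; payment $965.00; balance $7,715.19
Month 3: opening $7,715.19; interest $78.00 → $7,793.19; payment $975.00; balance $6,818.19
Month 4: opening $6,818.19; interest $69.00 → $6,887.19; payment $984.00; balance $5,903.19
Month 5: opening $5,903.19; interest $60.00 → $5,963.19; payment $994.00; balance $4,969.19
Month 6: opening $4,969.19; interest $50.00 → $5,019.19; payment $1,004.00; balance $4,015.19
Month 7: opening $4,015.19; interest $41.00 → $4,056.19; payment $1,015.00; balance $3,041.19
Month 8: opening $3,041.19; interest $31.00 → $3,072.19; payment $1,025.00; balance $2,047.19
Month 9: opening $2,047.19; interest $21.00 → $2,068.19; payment $1,035.00; balance $1,033.19
Month 10: opening $1,033.19; interest $11.00 → $1,044.19; payment $1,044.19; balance $0.00
Total paid: $10,057.19

$10,057.19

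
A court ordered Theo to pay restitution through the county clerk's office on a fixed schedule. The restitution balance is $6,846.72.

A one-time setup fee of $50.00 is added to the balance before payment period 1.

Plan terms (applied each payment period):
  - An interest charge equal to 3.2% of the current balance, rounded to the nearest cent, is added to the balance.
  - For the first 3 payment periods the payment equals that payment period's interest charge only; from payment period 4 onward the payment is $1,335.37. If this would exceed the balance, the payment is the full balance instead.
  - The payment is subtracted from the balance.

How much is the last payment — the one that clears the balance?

$985.62

Payment period 1: opening $6,896.72; interest $220.70 → $7,117.42; payment $220.70; balance $6,896.72
Payment period 2: opening $6,896.72; interest $220.70 → $7,117.42; payment $220.70; balance $6,896.72
Payment period 3: opening $6,896.72; interest $220.70 → $7,117.42; payment $220.70; balance $6,896.72
Payment period 4: opening $6,896.72; interest $220.70 → $7,117.42; payment $1,335.37; balance $5,782.05
Payment period 5: opening $5,782.05; interest $185.03 → $5,967.08; payment $1,335.37; balance $4,631.71
Payment period 6: opening $4,631.71; interest $148.21 → $4,779.92; payment $1,335.37; balance $3,444.55
Payment period 7: opening $3,444.55; interest $110.23 → $3,554.78; payment $1,335.37; balance $2,219.41
Payment period 8: opening $2,219.41; interest $71.02 → $2,290.43; payment $1,335.37; balance $955.06
Payment period 9: opening $955.06; interest $30.56 → $985.62; payment $985.62; balance $0.00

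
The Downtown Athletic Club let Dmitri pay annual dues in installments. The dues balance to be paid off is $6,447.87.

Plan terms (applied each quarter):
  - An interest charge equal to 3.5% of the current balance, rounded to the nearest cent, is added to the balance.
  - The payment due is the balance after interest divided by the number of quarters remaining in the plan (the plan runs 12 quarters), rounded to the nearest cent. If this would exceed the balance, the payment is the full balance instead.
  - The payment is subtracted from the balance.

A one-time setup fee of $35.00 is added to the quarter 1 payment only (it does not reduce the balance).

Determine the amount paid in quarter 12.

$811.93

Quarter 1: opening $6,447.87; interest $225.68 → $6,673.55; payment $556.13 (+ $35.00 fee); balance $6,117.42
Quarter 2: opening $6,117.42; interest $214.11 → $6,331.53; payment $575.59; balance $5,755.94
Quarter 3: opening $5,755.94; interest $201.46 → $5,957.40; payment $595.74; balance $5,361.66
Quarter 4: opening $5,361.66; interest $187.66 → $5,549.32; payment $616.59; balance $4,932.73
Quarter 5: opening $4,932.73; interest $172.65 → $5,105.38; payment $638.17; balance $4,467.21
Quarter 6: opening $4,467.21; interest $156.35 → $4,623.56; payment $660.51; balance $3,963.05
Quarter 7: opening $3,963.05; interest $138.71 → $4,101.76; payment $683.63; balance $3,418.13
Quarter 8: opening $3,418.13; interest $119.63 → $3,537.76; payment $707.55; balance $2,830.21
Quarter 9: opening $2,830.21; interest $99.06 → $2,929.27; payment $732.32; balance $2,196.95
Quarter 10: opening $2,196.95; interest $76.89 → $2,273.84; payment $757.95; balance $1,515.89
Quarter 11: opening $1,515.89; interest $53.06 → $1,568.95; payment $784.48; balance $784.47
Quarter 12: opening $784.47; interest $27.46 → $811.93; payment $811.93; balance $0.00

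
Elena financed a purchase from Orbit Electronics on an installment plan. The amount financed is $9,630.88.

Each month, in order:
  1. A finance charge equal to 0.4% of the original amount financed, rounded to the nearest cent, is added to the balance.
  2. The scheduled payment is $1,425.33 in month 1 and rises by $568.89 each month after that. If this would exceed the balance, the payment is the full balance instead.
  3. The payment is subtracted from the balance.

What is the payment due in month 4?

# | Opening | Interest | Payment | End bal
1 | $9,630.88 | $38.52 | $1,425.33 | $8,244.07
2 | $8,244.07 | $38.52 | $1,994.22 | $6,288.37
3 | $6,288.37 | $38.52 | $2,563.11 | $3,763.78
4 | $3,763.78 | $38.52 | $3,132.00 | $670.30

$3,132.00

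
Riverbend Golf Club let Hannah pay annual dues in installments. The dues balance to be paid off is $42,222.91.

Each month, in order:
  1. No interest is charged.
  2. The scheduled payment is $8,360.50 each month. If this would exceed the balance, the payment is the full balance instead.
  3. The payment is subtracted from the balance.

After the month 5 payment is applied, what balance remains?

Month 1: $42,222.91 − $8,360.50 → $33,862.41
Month 2: $33,862.41 − $8,360.50 → $25,501.91
Month 3: $25,501.91 − $8,360.50 → $17,141.41
Month 4: $17,141.41 − $8,360.50 → $8,780.91
Month 5: $8,780.91 − $8,360.50 → $420.41

$420.41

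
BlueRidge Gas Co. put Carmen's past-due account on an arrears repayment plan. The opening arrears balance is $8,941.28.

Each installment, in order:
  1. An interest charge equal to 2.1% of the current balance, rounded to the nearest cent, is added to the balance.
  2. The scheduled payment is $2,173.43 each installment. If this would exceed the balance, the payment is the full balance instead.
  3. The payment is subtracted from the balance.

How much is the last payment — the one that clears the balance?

$760.55

# | Opening | Interest | Payment | End bal
1 | $8,941.28 | $187.77 | $2,173.43 | $6,955.62
2 | $6,955.62 | $146.07 | $2,173.43 | $4,928.26
3 | $4,928.26 | $103.49 | $2,173.43 | $2,858.32
4 | $2,858.32 | $60.02 | $2,173.43 | $744.91
5 | $744.91 | $15.64 | $760.55 | $0.00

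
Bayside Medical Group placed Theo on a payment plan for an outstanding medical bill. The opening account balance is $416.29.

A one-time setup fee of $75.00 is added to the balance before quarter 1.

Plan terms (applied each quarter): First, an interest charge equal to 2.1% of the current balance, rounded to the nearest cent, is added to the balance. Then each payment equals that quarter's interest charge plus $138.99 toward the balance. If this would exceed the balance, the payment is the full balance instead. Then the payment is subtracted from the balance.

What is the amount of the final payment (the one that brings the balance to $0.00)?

# | Opening | Interest | Payment | End bal
1 | $491.29 | $10.32 | $149.31 | $352.30
2 | $352.30 | $7.40 | $146.39 | $213.31
3 | $213.31 | $4.48 | $143.47 | $74.32
4 | $74.32 | $1.56 | $75.88 | $0.00

$75.88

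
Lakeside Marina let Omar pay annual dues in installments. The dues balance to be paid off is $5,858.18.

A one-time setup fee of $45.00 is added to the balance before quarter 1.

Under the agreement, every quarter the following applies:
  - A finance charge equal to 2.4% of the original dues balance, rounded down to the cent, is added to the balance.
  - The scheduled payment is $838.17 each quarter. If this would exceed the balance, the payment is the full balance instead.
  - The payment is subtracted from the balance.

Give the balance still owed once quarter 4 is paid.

# | Opening | Interest | Payment | End bal
1 | $5,903.18 | $140.59 | $838.17 | $5,205.60
2 | $5,205.60 | $140.59 | $838.17 | $4,508.02
3 | $4,508.02 | $140.59 | $838.17 | $3,810.44
4 | $3,810.44 | $140.59 | $838.17 | $3,112.86

$3,112.86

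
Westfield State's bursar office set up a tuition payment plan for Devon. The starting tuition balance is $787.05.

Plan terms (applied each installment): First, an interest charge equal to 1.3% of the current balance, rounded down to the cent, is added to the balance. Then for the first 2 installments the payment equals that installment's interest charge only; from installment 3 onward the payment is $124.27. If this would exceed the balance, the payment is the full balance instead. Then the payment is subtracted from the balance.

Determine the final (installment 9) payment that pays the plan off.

# | Opening | Interest | Payment | End bal
1 | $787.05 | $10.23 | $10.23 | $787.05
2 | $787.05 | $10.23 | $10.23 | $787.05
3 | $787.05 | $10.23 | $124.27 | $673.01
4 | $673.01 | $8.74 | $124.27 | $557.48
5 | $557.48 | $7.24 | $124.27 | $440.45
6 | $440.45 | $5.72 | $124.27 | $321.90
7 | $321.90 | $4.18 | $124.27 | $201.81
8 | $201.81 | $2.62 | $124.27 | $80.16
9 | $80.16 | $1.04 | $81.20 | $0.00

$81.20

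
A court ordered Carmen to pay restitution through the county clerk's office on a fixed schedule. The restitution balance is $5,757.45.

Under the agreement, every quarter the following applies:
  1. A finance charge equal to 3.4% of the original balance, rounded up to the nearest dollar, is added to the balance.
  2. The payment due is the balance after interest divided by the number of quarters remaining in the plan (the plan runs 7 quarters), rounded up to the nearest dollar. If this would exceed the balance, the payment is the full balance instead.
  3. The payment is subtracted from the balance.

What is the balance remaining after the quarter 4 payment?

$2,912.45

Quarter 1: $5,757.45 +$196.00 interest = $5,953.45; pay $851.00 → $5,102.45
Quarter 2: $5,102.45 +$196.00 interest = $5,298.45; pay $884.00 → $4,414.45
Quarter 3: $4,414.45 +$196.00 interest = $4,610.45; pay $923.00 → $3,687.45
Quarter 4: $3,687.45 +$196.00 interest = $3,883.45; pay $971.00 → $2,912.45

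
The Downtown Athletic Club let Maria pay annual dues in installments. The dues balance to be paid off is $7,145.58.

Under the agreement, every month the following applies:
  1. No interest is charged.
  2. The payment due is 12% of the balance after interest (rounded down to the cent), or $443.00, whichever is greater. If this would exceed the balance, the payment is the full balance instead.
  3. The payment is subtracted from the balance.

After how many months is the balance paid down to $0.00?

14

Month 1: $7,145.58 − $857.46 → $6,288.12
Month 2: $6,288.12 − $754.57 → $5,533.55
Month 3: $5,533.55 − $664.02 → $4,869.53
Month 4: $4,869.53 − $584.34 → $4,285.19
Month 5: $4,285.19 − $514.22 → $3,770.97
Month 6: $3,770.97 − $452.51 → $3,318.46
Month 7: $3,318.46 − $443.00 → $2,875.46
Month 8: $2,875.46 − $443.00 → $2,432.46
Month 9: $2,432.46 − $443.00 → $1,989.46
Month 10: $1,989.46 − $443.00 → $1,546.46
Month 11: $1,546.46 − $443.00 → $1,103.46
Month 12: $1,103.46 − $443.00 → $660.46
Month 13: $660.46 − $443.00 → $217.46
Month 14: $217.46 − $217.46 → $0.00
Balance reaches $0.00 in month 14.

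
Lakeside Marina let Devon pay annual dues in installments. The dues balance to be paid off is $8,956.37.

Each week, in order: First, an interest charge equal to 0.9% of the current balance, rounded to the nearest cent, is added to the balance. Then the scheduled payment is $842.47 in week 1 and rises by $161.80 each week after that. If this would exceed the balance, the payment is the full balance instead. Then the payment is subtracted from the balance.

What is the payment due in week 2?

$1,004.27

Week 1: $8,956.37 +$80.61 interest = $9,036.98; pay $842.47 → $8,194.51
Week 2: $8,194.51 +$73.75 interest = $8,268.26; pay $1,004.27 → $7,263.99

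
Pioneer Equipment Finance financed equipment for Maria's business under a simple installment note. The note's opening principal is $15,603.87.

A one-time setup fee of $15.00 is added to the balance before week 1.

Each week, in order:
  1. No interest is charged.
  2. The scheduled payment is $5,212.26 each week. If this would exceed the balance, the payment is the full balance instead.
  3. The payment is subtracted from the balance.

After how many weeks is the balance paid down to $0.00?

Week 1: opening $15,618.87; payment $5,212.26; balance $10,406.61
Week 2: opening $10,406.61; payment $5,212.26; balance $5,194.35
Week 3: opening $5,194.35; payment $5,194.35; balance $0.00
Balance reaches $0.00 in week 3.

3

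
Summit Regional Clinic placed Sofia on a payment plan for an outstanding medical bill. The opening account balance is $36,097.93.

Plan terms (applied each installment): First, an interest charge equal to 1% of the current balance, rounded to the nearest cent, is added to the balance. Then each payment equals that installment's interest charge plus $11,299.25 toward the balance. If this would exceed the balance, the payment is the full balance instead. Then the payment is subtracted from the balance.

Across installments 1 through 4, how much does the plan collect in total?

$36,863.89

Installment 1: opening $36,097.93; interest $360.98 → $36,458.91; payment $11,660.23; balance $24,798.68
Installment 2: opening $24,798.68; interest $247.99 → $25,046.67; payment $11,547.24; balance $13,499.43
Installment 3: opening $13,499.43; interest $134.99 → $13,634.42; payment $11,434.24; balance $2,200.18
Installment 4: opening $2,200.18; interest $22.00 → $2,222.18; payment $2,222.18; balance $0.00
Total paid: $36,863.89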